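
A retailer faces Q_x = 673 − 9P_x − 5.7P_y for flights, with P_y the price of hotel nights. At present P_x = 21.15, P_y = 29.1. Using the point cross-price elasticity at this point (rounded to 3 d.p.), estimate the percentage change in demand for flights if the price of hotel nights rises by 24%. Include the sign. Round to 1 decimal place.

-12.6%

At P_x = 21.15, P_y = 29.1: Q_x = 316.78.
∂Q_x/∂P_y = -5.7.
ε = (∂Q_x/∂P_y)(P_y/Q_x) = -5.7000 × 29.1/316.78 ≈ -0.524.
%ΔQ_x ≈ ε × %ΔP_y = -0.524 × (24%) = -12.6%.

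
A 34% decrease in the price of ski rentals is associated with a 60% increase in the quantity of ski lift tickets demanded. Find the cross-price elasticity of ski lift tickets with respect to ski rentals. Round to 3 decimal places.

ε = (%ΔQ of ski lift tickets) / (%ΔP of ski rentals) = (60%) / (-34%) ≈ -1.765.

-1.765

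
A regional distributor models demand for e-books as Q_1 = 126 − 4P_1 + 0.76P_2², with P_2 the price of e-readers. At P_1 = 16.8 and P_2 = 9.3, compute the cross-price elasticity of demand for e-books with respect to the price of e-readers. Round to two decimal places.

1.06

At P_1 = 16.8 and P_2 = 9.3: Q_1 = 124.532.
∂Q_1/∂P_2 = 1.52P_2 = 1.52(9.3) = 14.1360.
ε = (∂Q_1/∂P_2)(P_2/Q_1) = 14.1360 × (9.3/124.532) ≈ 1.06.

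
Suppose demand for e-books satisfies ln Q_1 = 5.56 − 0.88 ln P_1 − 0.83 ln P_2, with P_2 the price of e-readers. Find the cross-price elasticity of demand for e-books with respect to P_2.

-0.83

In a log-linear (constant-elasticity) demand function, the coefficient on ln P_2 is the cross-price elasticity.
ε = -0.83. Negative, so e-books and e-readers are complements.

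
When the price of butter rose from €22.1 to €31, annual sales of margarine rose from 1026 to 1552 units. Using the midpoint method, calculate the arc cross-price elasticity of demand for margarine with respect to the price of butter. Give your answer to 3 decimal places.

ΔQ_A = 1552 − 1026 = 526; ΔP_B = 31 − 22.1 = 8.9.
Midpoints: Q̄_A = 1289.0, P̄_B = 26.55.
ε = (ΔQ_A/Q̄_A)/(ΔP_B/P̄_B) = (526/1289.0)/(8.9/26.55) ≈ 1.217.

1.217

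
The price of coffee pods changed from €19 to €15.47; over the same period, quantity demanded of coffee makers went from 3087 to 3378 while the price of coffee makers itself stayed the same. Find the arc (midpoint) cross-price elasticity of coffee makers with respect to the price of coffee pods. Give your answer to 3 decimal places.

-0.440

ΔQ_A = 3378 − 3087 = 291; ΔP_B = 15.47 − 19 = -3.53.
Midpoints: Q̄_A = 3232.5, P̄_B = 17.23.
ε = (ΔQ_A/Q̄_A)/(ΔP_B/P̄_B) = (291/3232.5)/(-3.53/17.23) ≈ -0.440.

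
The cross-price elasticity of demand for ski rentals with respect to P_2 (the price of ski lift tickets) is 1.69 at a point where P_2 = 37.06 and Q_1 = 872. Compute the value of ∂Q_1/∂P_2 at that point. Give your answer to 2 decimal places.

39.76

ε = (∂Q_1/∂P_2)·(P_2/Q_1) ⇒ ∂Q_1/∂P_2 = ε·Q_1/P_2 = 1.69 × 872/37.06 ≈ 39.76.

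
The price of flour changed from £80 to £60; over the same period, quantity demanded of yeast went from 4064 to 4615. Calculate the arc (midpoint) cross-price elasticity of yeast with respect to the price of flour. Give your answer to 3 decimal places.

ΔQ_A = 4615 − 4064 = 551; ΔP_B = 60 − 80 = -20.
Midpoints: Q̄_A = 4339.5, P̄_B = 70.00.
ε = (ΔQ_A/Q̄_A)/(ΔP_B/P̄_B) = (551/4339.5)/(-20/70.00) ≈ -0.444.
ε < 0: yeast and flour are complements.

-0.444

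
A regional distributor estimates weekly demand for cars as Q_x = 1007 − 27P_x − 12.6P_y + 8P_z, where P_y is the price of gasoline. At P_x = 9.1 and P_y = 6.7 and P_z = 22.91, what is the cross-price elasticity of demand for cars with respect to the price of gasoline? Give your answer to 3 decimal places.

-0.098

At P_x = 9.1 and P_y = 6.7 and P_z = 22.91: Q_x = 860.16.
∂Q_x/∂P_y = -12.6.
ε = (∂Q_x/∂P_y)(P_y/Q_x) = -12.6 × (6.7/860.16) ≈ -0.098.
Since ε < 0, cars and gasoline are complements.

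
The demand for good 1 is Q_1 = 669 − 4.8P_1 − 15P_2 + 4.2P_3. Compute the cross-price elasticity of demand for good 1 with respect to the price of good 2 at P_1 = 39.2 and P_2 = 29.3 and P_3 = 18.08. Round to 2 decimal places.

-3.75

At P_1 = 39.2 and P_2 = 29.3 and P_3 = 18.08: Q_1 = 117.276.
∂Q_1/∂P_2 = -15.
ε = (∂Q_1/∂P_2)(P_2/Q_1) = -15 × (29.3/117.276) ≈ -3.75.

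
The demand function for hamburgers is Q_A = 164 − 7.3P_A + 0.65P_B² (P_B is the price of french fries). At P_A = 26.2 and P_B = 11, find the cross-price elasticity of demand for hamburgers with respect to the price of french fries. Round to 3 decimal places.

3.061

At P_A = 26.2 and P_B = 11: Q_A = 51.39.
∂Q_A/∂P_B = 1.3P_B = 1.3(11) = 14.3000.
ε = (∂Q_A/∂P_B)(P_B/Q_A) = 14.3000 × (11/51.39) ≈ 3.061.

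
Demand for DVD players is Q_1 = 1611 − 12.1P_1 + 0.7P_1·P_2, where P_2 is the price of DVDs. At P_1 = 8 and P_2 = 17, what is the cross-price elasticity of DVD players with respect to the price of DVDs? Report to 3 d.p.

At P_1 = 8 and P_2 = 17: Q_1 = 1609.4.
∂Q_1/∂P_2 = 0.7P_1 = 0.7(8) = 5.6000.
ε = (∂Q_1/∂P_2)(P_2/Q_1) = 5.6000 × (17/1609.4) ≈ 0.059.

0.059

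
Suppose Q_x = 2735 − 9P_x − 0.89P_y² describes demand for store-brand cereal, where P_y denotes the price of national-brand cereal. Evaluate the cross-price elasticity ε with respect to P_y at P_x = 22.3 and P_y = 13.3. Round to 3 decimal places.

-0.132

At P_x = 22.3 and P_y = 13.3: Q_x = 2376.868.
∂Q_x/∂P_y = -1.78P_y = -1.78(13.3) = -23.6740.
ε = (∂Q_x/∂P_y)(P_y/Q_x) = -23.6740 × (13.3/2376.868) ≈ -0.132.
ε < 0: complements.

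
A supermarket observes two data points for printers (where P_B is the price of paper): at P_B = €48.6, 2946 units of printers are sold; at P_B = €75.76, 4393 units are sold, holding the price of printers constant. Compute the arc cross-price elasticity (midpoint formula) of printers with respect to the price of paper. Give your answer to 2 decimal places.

ΔQ_A = 4393 − 2946 = 1447; ΔP_B = 75.76 − 48.6 = 27.16.
Midpoints: Q̄_A = 3669.5, P̄_B = 62.18.
ε = (ΔQ_A/Q̄_A)/(ΔP_B/P̄_B) = (1447/3669.5)/(27.16/62.18) ≈ 0.90.

0.90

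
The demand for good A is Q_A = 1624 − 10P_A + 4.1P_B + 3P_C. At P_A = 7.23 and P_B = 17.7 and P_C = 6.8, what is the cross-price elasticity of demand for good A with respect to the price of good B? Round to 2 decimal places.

At P_A = 7.23 and P_B = 17.7 and P_C = 6.8: Q_A = 1644.67.
∂Q_A/∂P_B = 4.1.
ε = (∂Q_A/∂P_B)(P_B/Q_A) = 4.1 × (17.7/1644.67) ≈ 0.04.
Since ε > 0, good A and good B are substitutes.

0.04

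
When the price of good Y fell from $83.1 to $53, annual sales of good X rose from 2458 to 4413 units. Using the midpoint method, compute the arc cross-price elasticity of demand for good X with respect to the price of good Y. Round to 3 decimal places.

-1.287

ΔQ_X = 4413 − 2458 = 1955; ΔP_Y = 53 − 83.1 = -30.1.
Midpoints: Q̄_X = 3435.5, P̄_Y = 68.05.
ε = (ΔQ_X/Q̄_X)/(ΔP_Y/P̄_Y) = (1955/3435.5)/(-30.1/68.05) ≈ -1.287.
ε < 0: good X and good Y are complements.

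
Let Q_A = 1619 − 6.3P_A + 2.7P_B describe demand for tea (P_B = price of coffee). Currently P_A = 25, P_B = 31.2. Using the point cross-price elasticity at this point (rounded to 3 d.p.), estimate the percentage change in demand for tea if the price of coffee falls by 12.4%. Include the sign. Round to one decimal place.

-0.7%

At P_A = 25, P_B = 31.2: Q_A = 1545.74.
∂Q_A/∂P_B = 2.7.
ε = (∂Q_A/∂P_B)(P_B/Q_A) = 2.7000 × 31.2/1545.74 ≈ 0.054.
%ΔQ_A ≈ ε × %ΔP_B = 0.054 × (-12.4%) = -0.7%.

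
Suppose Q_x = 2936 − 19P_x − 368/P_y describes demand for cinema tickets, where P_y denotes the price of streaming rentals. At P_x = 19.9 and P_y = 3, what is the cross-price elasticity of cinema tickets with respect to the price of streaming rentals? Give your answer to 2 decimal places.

0.05

At P_x = 19.9 and P_y = 3: Q_x = 2435.233.
∂Q_x/∂P_y = 368/P_y² = 40.8889.
ε = (∂Q_x/∂P_y)(P_y/Q_x) = 40.8889 × (3/2435.233) ≈ 0.05.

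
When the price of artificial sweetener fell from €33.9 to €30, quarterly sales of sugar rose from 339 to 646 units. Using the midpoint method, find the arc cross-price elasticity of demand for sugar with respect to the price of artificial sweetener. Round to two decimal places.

-5.11

ΔQ_A = 646 − 339 = 307; ΔP_B = 30 − 33.9 = -3.9.
Midpoints: Q̄_A = 492.5, P̄_B = 31.95.
ε = (ΔQ_A/Q̄_A)/(ΔP_B/P̄_B) = (307/492.5)/(-3.9/31.95) ≈ -5.11.
ε < 0: sugar and artificial sweetener are complements.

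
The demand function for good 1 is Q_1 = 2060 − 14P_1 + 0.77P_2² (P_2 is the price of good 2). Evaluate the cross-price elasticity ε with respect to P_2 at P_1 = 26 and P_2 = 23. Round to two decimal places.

0.39

At P_1 = 26 and P_2 = 23: Q_1 = 2103.33.
∂Q_1/∂P_2 = 1.54P_2 = 1.54(23) = 35.4200.
ε = (∂Q_1/∂P_2)(P_2/Q_1) = 35.4200 × (23/2103.33) ≈ 0.39.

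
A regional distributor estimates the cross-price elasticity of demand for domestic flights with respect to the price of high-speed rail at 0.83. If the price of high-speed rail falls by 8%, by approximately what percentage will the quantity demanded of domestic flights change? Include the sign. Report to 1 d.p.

%ΔQ ≈ ε × %ΔP of high-speed rail = 0.83 × (-8%) = -6.6%.
Demand for domestic flights falls by about 6.6%.

-6.6%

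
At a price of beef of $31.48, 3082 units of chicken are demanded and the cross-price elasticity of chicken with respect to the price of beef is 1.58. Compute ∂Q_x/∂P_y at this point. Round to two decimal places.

154.69

ε = (∂Q_x/∂P_y)·(P_y/Q_x) ⇒ ∂Q_x/∂P_y = ε·Q_x/P_y = 1.58 × 3082/31.48 ≈ 154.69.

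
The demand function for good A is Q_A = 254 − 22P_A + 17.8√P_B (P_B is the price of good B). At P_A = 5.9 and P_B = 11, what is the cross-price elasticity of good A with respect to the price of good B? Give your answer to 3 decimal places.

At P_A = 5.9 and P_B = 11: Q_A = 183.236.
∂Q_A/∂P_B = 17.8/(2√P_B) = 17.8/(2√11) = 2.6835.
ε = (∂Q_A/∂P_B)(P_B/Q_A) = 2.6835 × (11/183.236) ≈ 0.161.
ε > 0: substitutes.

0.161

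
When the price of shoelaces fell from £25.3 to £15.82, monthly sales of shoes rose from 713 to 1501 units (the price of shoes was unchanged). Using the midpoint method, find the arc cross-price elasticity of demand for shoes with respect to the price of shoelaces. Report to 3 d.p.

-1.544

ΔQ_A = 1501 − 713 = 788; ΔP_B = 15.82 − 25.3 = -9.48.
Midpoints: Q̄_A = 1107.0, P̄_B = 20.56.
ε = (ΔQ_A/Q̄_A)/(ΔP_B/P̄_B) = (788/1107.0)/(-9.48/20.56) ≈ -1.544.
ε < 0: shoes and shoelaces are complements.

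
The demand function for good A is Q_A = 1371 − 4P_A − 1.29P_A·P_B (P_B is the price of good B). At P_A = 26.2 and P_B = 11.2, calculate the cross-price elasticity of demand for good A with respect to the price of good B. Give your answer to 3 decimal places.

-0.426

At P_A = 26.2 and P_B = 11.2: Q_A = 887.662.
∂Q_A/∂P_B = -1.29P_A = -1.29(26.2) = -33.7980.
ε = (∂Q_A/∂P_B)(P_B/Q_A) = -33.7980 × (11.2/887.662) ≈ -0.426.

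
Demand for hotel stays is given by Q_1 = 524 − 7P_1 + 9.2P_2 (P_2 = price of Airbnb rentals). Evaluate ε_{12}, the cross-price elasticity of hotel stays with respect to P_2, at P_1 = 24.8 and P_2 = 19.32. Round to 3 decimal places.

0.337

At P_1 = 24.8 and P_2 = 19.32: Q_1 = 528.144.
∂Q_1/∂P_2 = 9.2.
ε = (∂Q_1/∂P_2)(P_2/Q_1) = 9.2 × (19.32/528.144) ≈ 0.337.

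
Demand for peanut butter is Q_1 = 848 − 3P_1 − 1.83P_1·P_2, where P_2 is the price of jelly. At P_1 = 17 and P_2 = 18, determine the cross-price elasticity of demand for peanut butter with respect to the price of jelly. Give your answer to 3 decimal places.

At P_1 = 17 and P_2 = 18: Q_1 = 237.02.
∂Q_1/∂P_2 = -1.83P_1 = -1.83(17) = -31.1100.
ε = (∂Q_1/∂P_2)(P_2/Q_1) = -31.1100 × (18/237.02) ≈ -2.363.

-2.363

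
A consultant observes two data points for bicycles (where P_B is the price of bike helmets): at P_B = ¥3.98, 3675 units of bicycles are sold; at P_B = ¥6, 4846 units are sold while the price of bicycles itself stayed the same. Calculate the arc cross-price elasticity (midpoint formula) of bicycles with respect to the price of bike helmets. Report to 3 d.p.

ΔQ_A = 4846 − 3675 = 1171; ΔP_B = 6 − 3.98 = 2.02.
Midpoints: Q̄_A = 4260.5, P̄_B = 4.99.
ε = (ΔQ_A/Q̄_A)/(ΔP_B/P̄_B) = (1171/4260.5)/(2.02/4.99) ≈ 0.679.

0.679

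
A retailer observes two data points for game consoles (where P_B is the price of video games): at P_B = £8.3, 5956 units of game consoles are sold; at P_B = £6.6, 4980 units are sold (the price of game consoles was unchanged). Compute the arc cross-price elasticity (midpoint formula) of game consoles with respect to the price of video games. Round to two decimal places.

ΔQ_A = 4980 − 5956 = -976; ΔP_B = 6.6 − 8.3 = -1.7.
Midpoints: Q̄_A = 5468.0, P̄_B = 7.45.
ε = (ΔQ_A/Q̄_A)/(ΔP_B/P̄_B) = (-976/5468.0)/(-1.7/7.45) ≈ 0.78.

0.78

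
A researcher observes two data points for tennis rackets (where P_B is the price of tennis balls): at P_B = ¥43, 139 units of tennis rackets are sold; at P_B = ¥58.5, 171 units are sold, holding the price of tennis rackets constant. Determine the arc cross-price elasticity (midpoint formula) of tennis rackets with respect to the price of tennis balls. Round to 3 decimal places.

0.676

ΔQ_A = 171 − 139 = 32; ΔP_B = 58.5 − 43 = 15.5.
Midpoints: Q̄_A = 155.0, P̄_B = 50.75.
ε = (ΔQ_A/Q̄_A)/(ΔP_B/P̄_B) = (32/155.0)/(15.5/50.75) ≈ 0.676.
ε > 0: tennis rackets and tennis balls are substitutes.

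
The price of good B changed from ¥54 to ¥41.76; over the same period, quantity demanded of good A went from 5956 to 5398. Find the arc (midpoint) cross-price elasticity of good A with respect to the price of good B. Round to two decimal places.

0.38

ΔQ_A = 5398 − 5956 = -558; ΔP_B = 41.76 − 54 = -12.24.
Midpoints: Q̄_A = 5677.0, P̄_B = 47.88.
ε = (ΔQ_A/Q̄_A)/(ΔP_B/P̄_B) = (-558/5677.0)/(-12.24/47.88) ≈ 0.38.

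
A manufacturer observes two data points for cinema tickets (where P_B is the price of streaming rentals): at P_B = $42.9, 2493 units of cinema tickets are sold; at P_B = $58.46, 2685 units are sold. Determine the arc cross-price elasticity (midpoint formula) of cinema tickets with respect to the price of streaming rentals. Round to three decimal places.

0.242

ΔQ_A = 2685 − 2493 = 192; ΔP_B = 58.46 − 42.9 = 15.56.
Midpoints: Q̄_A = 2589.0, P̄_B = 50.68.
ε = (ΔQ_A/Q̄_A)/(ΔP_B/P̄_B) = (192/2589.0)/(15.56/50.68) ≈ 0.242.
ε > 0: cinema tickets and streaming rentals are substitutes.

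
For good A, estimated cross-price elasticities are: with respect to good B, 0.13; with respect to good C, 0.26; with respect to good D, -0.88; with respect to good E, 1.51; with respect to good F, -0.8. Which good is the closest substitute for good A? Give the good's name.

good E

Substitutes have ε > 0. Among the positive values, 1.51 (good E) is largest.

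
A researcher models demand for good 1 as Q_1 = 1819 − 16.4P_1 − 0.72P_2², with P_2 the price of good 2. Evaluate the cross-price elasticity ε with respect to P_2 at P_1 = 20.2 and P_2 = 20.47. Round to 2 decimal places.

-0.51

At P_1 = 20.2 and P_2 = 20.47: Q_1 = 1186.025.
∂Q_1/∂P_2 = -1.44P_2 = -1.44(20.47) = -29.4768.
ε = (∂Q_1/∂P_2)(P_2/Q_1) = -29.4768 × (20.47/1186.025) ≈ -0.51.
ε < 0: complements.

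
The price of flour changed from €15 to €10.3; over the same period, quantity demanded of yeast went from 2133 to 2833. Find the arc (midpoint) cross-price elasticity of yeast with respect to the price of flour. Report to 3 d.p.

-0.759

ΔQ_A = 2833 − 2133 = 700; ΔP_B = 10.3 − 15 = -4.7.
Midpoints: Q̄_A = 2483.0, P̄_B = 12.65.
ε = (ΔQ_A/Q̄_A)/(ΔP_B/P̄_B) = (700/2483.0)/(-4.7/12.65) ≈ -0.759.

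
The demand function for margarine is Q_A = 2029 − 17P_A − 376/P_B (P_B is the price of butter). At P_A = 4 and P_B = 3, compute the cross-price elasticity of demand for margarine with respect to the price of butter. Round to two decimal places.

At P_A = 4 and P_B = 3: Q_A = 1835.667.
∂Q_A/∂P_B = 376/P_B² = 41.7778.
ε = (∂Q_A/∂P_B)(P_B/Q_A) = 41.7778 × (3/1835.667) ≈ 0.07.

0.07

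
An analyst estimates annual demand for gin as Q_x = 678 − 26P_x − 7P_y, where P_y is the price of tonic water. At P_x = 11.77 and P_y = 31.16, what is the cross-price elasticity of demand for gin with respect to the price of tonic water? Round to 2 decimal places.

At P_x = 11.77 and P_y = 31.16: Q_x = 153.86.
∂Q_x/∂P_y = -7.
ε = (∂Q_x/∂P_y)(P_y/Q_x) = -7 × (31.16/153.86) ≈ -1.42.
Since ε < 0, gin and tonic water are complements.

-1.42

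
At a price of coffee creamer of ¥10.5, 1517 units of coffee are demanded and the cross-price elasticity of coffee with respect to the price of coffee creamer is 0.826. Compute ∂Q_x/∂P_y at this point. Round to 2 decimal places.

ε = (∂Q_x/∂P_y)·(P_y/Q_x) ⇒ ∂Q_x/∂P_y = ε·Q_x/P_y = 0.826 × 1517/10.5 ≈ 119.34.

119.34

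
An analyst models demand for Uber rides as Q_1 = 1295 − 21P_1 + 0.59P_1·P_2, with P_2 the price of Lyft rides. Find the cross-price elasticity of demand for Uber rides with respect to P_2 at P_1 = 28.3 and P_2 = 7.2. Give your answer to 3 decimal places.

0.146

At P_1 = 28.3 and P_2 = 7.2: Q_1 = 820.918.
∂Q_1/∂P_2 = 0.59P_1 = 0.59(28.3) = 16.6970.
ε = (∂Q_1/∂P_2)(P_2/Q_1) = 16.6970 × (7.2/820.918) ≈ 0.146.
ε > 0: substitutes.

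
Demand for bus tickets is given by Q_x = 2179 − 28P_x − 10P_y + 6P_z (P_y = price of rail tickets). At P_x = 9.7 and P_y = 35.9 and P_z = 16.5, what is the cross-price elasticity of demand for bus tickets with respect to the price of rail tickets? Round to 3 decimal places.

-0.218

At P_x = 9.7 and P_y = 35.9 and P_z = 16.5: Q_x = 1647.4.
∂Q_x/∂P_y = -10.
ε = (∂Q_x/∂P_y)(P_y/Q_x) = -10 × (35.9/1647.4) ≈ -0.218.
Since ε < 0, bus tickets and rail tickets are complements.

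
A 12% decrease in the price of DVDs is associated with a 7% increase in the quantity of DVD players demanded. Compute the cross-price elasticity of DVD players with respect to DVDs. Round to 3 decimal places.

-0.583

ε = (%ΔQ of DVD players) / (%ΔP of DVDs) = (7%) / (-12%) ≈ -0.583.
Negative cross-price elasticity: complements.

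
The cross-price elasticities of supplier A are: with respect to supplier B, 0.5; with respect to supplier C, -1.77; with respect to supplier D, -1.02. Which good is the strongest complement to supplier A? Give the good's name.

supplier C

Complements have ε < 0. The most negative value is -1.77 (supplier C).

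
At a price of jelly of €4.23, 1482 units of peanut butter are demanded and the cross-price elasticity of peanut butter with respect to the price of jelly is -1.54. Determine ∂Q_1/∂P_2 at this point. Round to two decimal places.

ε = (∂Q_1/∂P_2)·(P_2/Q_1) ⇒ ∂Q_1/∂P_2 = ε·Q_1/P_2 = -1.54 × 1482/4.23 ≈ -539.55.

-539.55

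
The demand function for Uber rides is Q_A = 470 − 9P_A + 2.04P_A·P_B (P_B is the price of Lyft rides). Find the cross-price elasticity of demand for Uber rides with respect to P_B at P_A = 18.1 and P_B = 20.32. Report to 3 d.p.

0.710

At P_A = 18.1 and P_B = 20.32: Q_A = 1057.396.
∂Q_A/∂P_B = 2.04P_A = 2.04(18.1) = 36.9240.
ε = (∂Q_A/∂P_B)(P_B/Q_A) = 36.9240 × (20.32/1057.396) ≈ 0.710.
ε > 0: substitutes.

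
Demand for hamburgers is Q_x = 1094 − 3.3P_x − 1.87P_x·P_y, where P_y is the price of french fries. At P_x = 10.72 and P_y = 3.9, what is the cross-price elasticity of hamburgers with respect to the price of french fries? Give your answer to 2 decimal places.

-0.08

At P_x = 10.72 and P_y = 3.9: Q_x = 980.443.
∂Q_x/∂P_y = -1.87P_x = -1.87(10.72) = -20.0464.
ε = (∂Q_x/∂P_y)(P_y/Q_x) = -20.0464 × (3.9/980.443) ≈ -0.08.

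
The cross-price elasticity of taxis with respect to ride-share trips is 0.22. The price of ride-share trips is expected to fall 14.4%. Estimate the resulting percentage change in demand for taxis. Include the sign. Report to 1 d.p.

%ΔQ ≈ ε × %ΔP of ride-share trips = 0.22 × (-14.4%) = -3.2%.
Demand for taxis falls by about 3.2%.

-3.2%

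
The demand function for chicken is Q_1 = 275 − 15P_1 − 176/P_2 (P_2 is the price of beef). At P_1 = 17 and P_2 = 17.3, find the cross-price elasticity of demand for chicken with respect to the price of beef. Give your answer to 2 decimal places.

At P_1 = 17 and P_2 = 17.3: Q_1 = 9.827.
∂Q_1/∂P_2 = 176/P_2² = 0.5881.
ε = (∂Q_1/∂P_2)(P_2/Q_1) = 0.5881 × (17.3/9.827) ≈ 1.04.
ε > 0: substitutes.

1.04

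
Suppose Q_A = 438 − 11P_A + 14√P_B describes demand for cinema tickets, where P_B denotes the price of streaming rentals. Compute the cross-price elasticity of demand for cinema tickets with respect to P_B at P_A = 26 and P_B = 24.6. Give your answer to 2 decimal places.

0.16

At P_A = 26 and P_B = 24.6: Q_A = 221.438.
∂Q_A/∂P_B = 14/(2√P_B) = 14/(2√24.6) = 1.4113.
ε = (∂Q_A/∂P_B)(P_B/Q_A) = 1.4113 × (24.6/221.438) ≈ 0.16.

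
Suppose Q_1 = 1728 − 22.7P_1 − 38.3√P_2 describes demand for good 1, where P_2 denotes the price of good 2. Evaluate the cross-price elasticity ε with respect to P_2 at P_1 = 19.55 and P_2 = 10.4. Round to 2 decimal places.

At P_1 = 19.55 and P_2 = 10.4: Q_1 = 1160.701.
∂Q_1/∂P_2 = -38.3/(2√P_2) = -38.3/(2√10.4) = -5.9382.
ε = (∂Q_1/∂P_2)(P_2/Q_1) = -5.9382 × (10.4/1160.701) ≈ -0.05.
ε < 0: complements.

-0.05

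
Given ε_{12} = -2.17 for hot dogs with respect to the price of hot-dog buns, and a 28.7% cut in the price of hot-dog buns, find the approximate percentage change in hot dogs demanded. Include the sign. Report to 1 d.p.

62.3%

%ΔQ ≈ ε × %ΔP of hot-dog buns = -2.17 × (-28.7%) = 62.3%.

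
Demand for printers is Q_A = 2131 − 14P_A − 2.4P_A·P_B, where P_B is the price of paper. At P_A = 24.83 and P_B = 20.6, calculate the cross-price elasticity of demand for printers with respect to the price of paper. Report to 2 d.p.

At P_A = 24.83 and P_B = 20.6: Q_A = 555.785.
∂Q_A/∂P_B = -2.4P_A = -2.4(24.83) = -59.5920.
ε = (∂Q_A/∂P_B)(P_B/Q_A) = -59.5920 × (20.6/555.785) ≈ -2.21.
ε < 0: complements.

-2.21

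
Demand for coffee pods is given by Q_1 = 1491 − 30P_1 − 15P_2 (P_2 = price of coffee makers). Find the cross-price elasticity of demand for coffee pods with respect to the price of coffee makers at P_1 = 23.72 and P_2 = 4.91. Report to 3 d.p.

At P_1 = 23.72 and P_2 = 4.91: Q_1 = 705.75.
∂Q_1/∂P_2 = -15.
ε = (∂Q_1/∂P_2)(P_2/Q_1) = -15 × (4.91/705.75) ≈ -0.104.

-0.104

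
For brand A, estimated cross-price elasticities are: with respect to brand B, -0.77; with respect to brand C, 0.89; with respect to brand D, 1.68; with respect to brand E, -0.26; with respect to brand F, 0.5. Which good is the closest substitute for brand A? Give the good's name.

Substitutes have ε > 0. Among the positive values, 1.68 (brand D) is largest.

brand D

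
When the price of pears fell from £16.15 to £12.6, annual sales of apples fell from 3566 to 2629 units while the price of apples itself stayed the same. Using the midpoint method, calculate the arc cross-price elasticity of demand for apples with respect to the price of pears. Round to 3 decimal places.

1.225

ΔQ_A = 2629 − 3566 = -937; ΔP_B = 12.6 − 16.15 = -3.55.
Midpoints: Q̄_A = 3097.5, P̄_B = 14.38.
ε = (ΔQ_A/Q̄_A)/(ΔP_B/P̄_B) = (-937/3097.5)/(-3.55/14.38) ≈ 1.225.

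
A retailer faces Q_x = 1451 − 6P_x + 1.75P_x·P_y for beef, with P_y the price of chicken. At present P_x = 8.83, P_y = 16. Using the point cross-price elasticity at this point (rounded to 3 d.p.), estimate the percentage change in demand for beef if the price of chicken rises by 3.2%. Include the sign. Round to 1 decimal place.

0.5%

At P_x = 8.83, P_y = 16: Q_x = 1645.26.
∂Q_x/∂P_y = 1.75P_x = 15.4525.
ε = (∂Q_x/∂P_y)(P_y/Q_x) = 15.4525 × 16/1645.26 ≈ 0.150.
%ΔQ_x ≈ ε × %ΔP_y = 0.150 × (3.2%) = 0.5%.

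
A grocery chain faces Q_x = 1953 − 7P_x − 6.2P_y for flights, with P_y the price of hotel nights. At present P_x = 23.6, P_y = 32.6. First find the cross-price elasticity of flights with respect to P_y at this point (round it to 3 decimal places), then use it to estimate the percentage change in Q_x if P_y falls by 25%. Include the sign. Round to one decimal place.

At P_x = 23.6, P_y = 32.6: Q_x = 1585.68.
∂Q_x/∂P_y = -6.2.
ε = (∂Q_x/∂P_y)(P_y/Q_x) = -6.2000 × 32.6/1585.68 ≈ -0.127.
%ΔQ_x ≈ ε × %ΔP_y = -0.127 × (-25%) = 3.2%.

3.2%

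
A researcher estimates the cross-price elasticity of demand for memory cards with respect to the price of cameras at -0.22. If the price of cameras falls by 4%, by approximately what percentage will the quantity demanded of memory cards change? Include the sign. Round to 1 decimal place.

%ΔQ ≈ ε × %ΔP of cameras = -0.22 × (-4%) = 0.9%.
Demand for memory cards rises by about 0.9%.

0.9%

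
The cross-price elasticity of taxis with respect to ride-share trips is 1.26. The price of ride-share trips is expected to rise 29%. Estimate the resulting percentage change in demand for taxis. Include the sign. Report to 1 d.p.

36.5%

%ΔQ ≈ ε × %ΔP of ride-share trips = 1.26 × (29%) = 36.5%.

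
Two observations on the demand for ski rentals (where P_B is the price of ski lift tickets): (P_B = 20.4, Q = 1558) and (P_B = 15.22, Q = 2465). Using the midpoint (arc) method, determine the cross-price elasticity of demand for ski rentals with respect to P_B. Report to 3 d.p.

ΔQ_A = 2465 − 1558 = 907; ΔP_B = 15.22 − 20.4 = -5.18.
Midpoints: Q̄_A = 2011.5, P̄_B = 17.81.
ε = (ΔQ_A/Q̄_A)/(ΔP_B/P̄_B) = (907/2011.5)/(-5.18/17.81) ≈ -1.550.

-1.550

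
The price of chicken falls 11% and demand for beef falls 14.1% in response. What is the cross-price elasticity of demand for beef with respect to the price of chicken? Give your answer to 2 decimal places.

ε = (%ΔQ of beef) / (%ΔP of chicken) = (-14.1%) / (-11%) ≈ 1.28.
Positive cross-price elasticity: substitutes.

1.28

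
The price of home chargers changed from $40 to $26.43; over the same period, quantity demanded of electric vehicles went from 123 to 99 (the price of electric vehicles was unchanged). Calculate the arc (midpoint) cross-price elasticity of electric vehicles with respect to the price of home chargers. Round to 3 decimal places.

ΔQ_A = 99 − 123 = -24; ΔP_B = 26.43 − 40 = -13.57.
Midpoints: Q̄_A = 111.0, P̄_B = 33.22.
ε = (ΔQ_A/Q̄_A)/(ΔP_B/P̄_B) = (-24/111.0)/(-13.57/33.22) ≈ 0.529.

0.529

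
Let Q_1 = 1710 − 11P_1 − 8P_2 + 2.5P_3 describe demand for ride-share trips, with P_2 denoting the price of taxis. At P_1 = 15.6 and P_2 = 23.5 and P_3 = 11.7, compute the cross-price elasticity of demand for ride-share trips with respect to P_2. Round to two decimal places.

At P_1 = 15.6 and P_2 = 23.5 and P_3 = 11.7: Q_1 = 1379.65.
∂Q_1/∂P_2 = -8.
ε = (∂Q_1/∂P_2)(P_2/Q_1) = -8 × (23.5/1379.65) ≈ -0.14.

-0.14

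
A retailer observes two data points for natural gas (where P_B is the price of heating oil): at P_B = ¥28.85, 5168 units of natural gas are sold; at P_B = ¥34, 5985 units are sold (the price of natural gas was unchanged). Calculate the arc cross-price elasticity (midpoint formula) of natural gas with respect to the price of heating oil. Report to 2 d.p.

ΔQ_A = 5985 − 5168 = 817; ΔP_B = 34 − 28.85 = 5.15.
Midpoints: Q̄_A = 5576.5, P̄_B = 31.43.
ε = (ΔQ_A/Q̄_A)/(ΔP_B/P̄_B) = (817/5576.5)/(5.15/31.43) ≈ 0.89.
ε > 0: natural gas and heating oil are substitutes.

0.89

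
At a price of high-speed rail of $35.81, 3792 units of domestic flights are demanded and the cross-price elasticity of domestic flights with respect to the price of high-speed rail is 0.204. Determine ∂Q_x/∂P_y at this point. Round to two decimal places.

ε = (∂Q_x/∂P_y)·(P_y/Q_x) ⇒ ∂Q_x/∂P_y = ε·Q_x/P_y = 0.204 × 3792/35.81 ≈ 21.60.

21.60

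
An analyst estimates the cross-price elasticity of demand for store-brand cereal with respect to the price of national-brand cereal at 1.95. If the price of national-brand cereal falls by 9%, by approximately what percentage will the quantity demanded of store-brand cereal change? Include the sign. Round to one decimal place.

%ΔQ ≈ ε × %ΔP of national-brand cereal = 1.95 × (-9%) = -17.6%.
Demand for store-brand cereal falls by about 17.6%.

-17.6%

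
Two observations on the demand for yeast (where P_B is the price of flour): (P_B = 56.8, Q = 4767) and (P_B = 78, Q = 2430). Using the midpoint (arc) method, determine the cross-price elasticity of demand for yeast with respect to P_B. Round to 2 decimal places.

ΔQ_A = 2430 − 4767 = -2337; ΔP_B = 78 − 56.8 = 21.2.
Midpoints: Q̄_A = 3598.5, P̄_B = 67.40.
ε = (ΔQ_A/Q̄_A)/(ΔP_B/P̄_B) = (-2337/3598.5)/(21.2/67.40) ≈ -2.06.

-2.06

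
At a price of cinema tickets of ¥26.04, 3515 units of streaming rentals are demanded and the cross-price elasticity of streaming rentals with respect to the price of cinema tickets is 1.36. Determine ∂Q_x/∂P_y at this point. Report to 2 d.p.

183.58

ε = (∂Q_x/∂P_y)·(P_y/Q_x) ⇒ ∂Q_x/∂P_y = ε·Q_x/P_y = 1.36 × 3515/26.04 ≈ 183.58.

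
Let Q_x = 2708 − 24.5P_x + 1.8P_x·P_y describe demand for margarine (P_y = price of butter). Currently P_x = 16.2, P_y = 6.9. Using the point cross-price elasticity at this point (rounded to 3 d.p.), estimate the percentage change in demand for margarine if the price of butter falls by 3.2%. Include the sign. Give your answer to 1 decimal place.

At P_x = 16.2, P_y = 6.9: Q_x = 2512.304.
∂Q_x/∂P_y = 1.8P_x = 29.1600.
ε = (∂Q_x/∂P_y)(P_y/Q_x) = 29.1600 × 6.9/2512.304 ≈ 0.080.
%ΔQ_x ≈ ε × %ΔP_y = 0.080 × (-3.2%) = -0.3%.

-0.3%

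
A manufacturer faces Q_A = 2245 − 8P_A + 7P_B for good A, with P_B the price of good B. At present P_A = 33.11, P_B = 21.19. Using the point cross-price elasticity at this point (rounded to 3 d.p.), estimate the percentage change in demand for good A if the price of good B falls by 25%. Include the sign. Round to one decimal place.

-1.8%

At P_A = 33.11, P_B = 21.19: Q_A = 2128.45.
∂Q_A/∂P_B = 7.
ε = (∂Q_A/∂P_B)(P_B/Q_A) = 7.0000 × 21.19/2128.45 ≈ 0.070.
%ΔQ_A ≈ ε × %ΔP_B = 0.070 × (-25%) = -1.8%.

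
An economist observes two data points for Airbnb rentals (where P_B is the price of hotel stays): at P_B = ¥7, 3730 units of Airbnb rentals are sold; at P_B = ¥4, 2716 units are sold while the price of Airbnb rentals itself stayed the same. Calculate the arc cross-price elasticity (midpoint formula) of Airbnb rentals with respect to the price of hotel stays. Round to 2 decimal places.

0.58

ΔQ_A = 2716 − 3730 = -1014; ΔP_B = 4 − 7 = -3.
Midpoints: Q̄_A = 3223.0, P̄_B = 5.50.
ε = (ΔQ_A/Q̄_A)/(ΔP_B/P̄_B) = (-1014/3223.0)/(-3/5.50) ≈ 0.58.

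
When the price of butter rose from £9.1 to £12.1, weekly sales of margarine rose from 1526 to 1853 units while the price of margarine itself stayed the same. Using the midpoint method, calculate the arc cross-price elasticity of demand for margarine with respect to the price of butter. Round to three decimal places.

0.684

ΔQ_A = 1853 − 1526 = 327; ΔP_B = 12.1 − 9.1 = 3.
Midpoints: Q̄_A = 1689.5, P̄_B = 10.60.
ε = (ΔQ_A/Q̄_A)/(ΔP_B/P̄_B) = (327/1689.5)/(3/10.60) ≈ 0.684.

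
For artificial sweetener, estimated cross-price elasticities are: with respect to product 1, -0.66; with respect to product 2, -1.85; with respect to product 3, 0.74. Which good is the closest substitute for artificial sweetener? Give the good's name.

product 3

Substitutes have ε > 0. Among the positive values, 0.74 (product 3) is largest.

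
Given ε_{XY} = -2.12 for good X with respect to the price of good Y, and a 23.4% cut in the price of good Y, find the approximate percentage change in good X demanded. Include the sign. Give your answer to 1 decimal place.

49.6%

%ΔQ ≈ ε × %ΔP of good Y = -2.12 × (-23.4%) = 49.6%.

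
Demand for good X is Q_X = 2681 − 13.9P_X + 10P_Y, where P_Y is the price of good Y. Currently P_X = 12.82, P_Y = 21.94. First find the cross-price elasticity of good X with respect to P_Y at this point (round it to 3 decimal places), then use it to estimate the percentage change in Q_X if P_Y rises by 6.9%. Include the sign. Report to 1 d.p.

0.6%

At P_X = 12.82, P_Y = 21.94: Q_X = 2722.202.
∂Q_X/∂P_Y = 10.
ε = (∂Q_X/∂P_Y)(P_Y/Q_X) = 10.0000 × 21.94/2722.202 ≈ 0.081.
%ΔQ_X ≈ ε × %ΔP_Y = 0.081 × (6.9%) = 0.6%.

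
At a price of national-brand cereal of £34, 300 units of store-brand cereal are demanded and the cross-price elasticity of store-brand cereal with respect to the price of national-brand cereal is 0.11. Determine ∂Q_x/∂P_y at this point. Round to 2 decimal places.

ε = (∂Q_x/∂P_y)·(P_y/Q_x) ⇒ ∂Q_x/∂P_y = ε·Q_x/P_y = 0.11 × 300/34 ≈ 0.97.

0.97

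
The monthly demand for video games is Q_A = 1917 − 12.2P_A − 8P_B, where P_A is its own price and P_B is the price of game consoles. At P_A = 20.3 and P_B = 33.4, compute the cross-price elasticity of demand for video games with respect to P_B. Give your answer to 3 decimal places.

-0.191

At P_A = 20.3 and P_B = 33.4: Q_A = 1402.14.
∂Q_A/∂P_B = -8.
ε = (∂Q_A/∂P_B)(P_B/Q_A) = -8 × (33.4/1402.14) ≈ -0.191.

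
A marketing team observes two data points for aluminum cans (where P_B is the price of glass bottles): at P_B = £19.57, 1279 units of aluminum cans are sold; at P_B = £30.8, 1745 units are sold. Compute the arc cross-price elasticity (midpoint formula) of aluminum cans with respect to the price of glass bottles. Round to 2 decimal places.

0.69

ΔQ_A = 1745 − 1279 = 466; ΔP_B = 30.8 − 19.57 = 11.23.
Midpoints: Q̄_A = 1512.0, P̄_B = 25.19.
ε = (ΔQ_A/Q̄_A)/(ΔP_B/P̄_B) = (466/1512.0)/(11.23/25.19) ≈ 0.69.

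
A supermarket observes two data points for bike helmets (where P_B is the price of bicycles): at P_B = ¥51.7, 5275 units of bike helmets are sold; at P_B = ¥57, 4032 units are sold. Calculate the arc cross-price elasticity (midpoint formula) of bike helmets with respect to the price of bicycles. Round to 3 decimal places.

-2.739

ΔQ_A = 4032 − 5275 = -1243; ΔP_B = 57 − 51.7 = 5.3.
Midpoints: Q̄_A = 4653.5, P̄_B = 54.35.
ε = (ΔQ_A/Q̄_A)/(ΔP_B/P̄_B) = (-1243/4653.5)/(5.3/54.35) ≈ -2.739.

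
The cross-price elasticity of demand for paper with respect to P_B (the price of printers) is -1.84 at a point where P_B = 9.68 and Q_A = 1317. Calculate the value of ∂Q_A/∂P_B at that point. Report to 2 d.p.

ε = (∂Q_A/∂P_B)·(P_B/Q_A) ⇒ ∂Q_A/∂P_B = ε·Q_A/P_B = -1.84 × 1317/9.68 ≈ -250.34.

-250.34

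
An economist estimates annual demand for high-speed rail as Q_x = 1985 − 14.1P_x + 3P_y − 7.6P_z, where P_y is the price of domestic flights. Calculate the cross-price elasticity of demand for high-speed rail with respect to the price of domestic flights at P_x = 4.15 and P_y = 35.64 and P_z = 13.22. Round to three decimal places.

At P_x = 4.15 and P_y = 35.64 and P_z = 13.22: Q_x = 1932.933.
∂Q_x/∂P_y = 3.
ε = (∂Q_x/∂P_y)(P_y/Q_x) = 3 × (35.64/1932.933) ≈ 0.055.

0.055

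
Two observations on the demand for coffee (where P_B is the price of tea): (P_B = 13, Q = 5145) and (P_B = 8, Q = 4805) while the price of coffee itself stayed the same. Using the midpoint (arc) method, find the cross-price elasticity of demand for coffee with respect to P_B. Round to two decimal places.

0.14

ΔQ_A = 4805 − 5145 = -340; ΔP_B = 8 − 13 = -5.
Midpoints: Q̄_A = 4975.0, P̄_B = 10.50.
ε = (ΔQ_A/Q̄_A)/(ΔP_B/P̄_B) = (-340/4975.0)/(-5/10.50) ≈ 0.14.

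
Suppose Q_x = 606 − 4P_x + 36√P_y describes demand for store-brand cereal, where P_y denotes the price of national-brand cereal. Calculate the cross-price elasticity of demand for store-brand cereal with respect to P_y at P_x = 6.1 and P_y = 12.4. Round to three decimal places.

0.089

At P_x = 6.1 and P_y = 12.4: Q_x = 708.369.
∂Q_x/∂P_y = 36/(2√P_y) = 36/(2√12.4) = 5.1117.
ε = (∂Q_x/∂P_y)(P_y/Q_x) = 5.1117 × (12.4/708.369) ≈ 0.089.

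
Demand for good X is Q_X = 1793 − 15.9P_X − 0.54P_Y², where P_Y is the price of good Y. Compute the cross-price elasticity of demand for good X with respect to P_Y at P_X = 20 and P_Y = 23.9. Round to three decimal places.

At P_X = 20 and P_Y = 23.9: Q_X = 1166.547.
∂Q_X/∂P_Y = -1.08P_Y = -1.08(23.9) = -25.8120.
ε = (∂Q_X/∂P_Y)(P_Y/Q_X) = -25.8120 × (23.9/1166.547) ≈ -0.529.
ε < 0: complements.

-0.529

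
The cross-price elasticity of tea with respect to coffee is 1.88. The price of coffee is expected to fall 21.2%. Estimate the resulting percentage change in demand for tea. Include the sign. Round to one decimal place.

-39.9%

%ΔQ ≈ ε × %ΔP of coffee = 1.88 × (-21.2%) = -39.9%.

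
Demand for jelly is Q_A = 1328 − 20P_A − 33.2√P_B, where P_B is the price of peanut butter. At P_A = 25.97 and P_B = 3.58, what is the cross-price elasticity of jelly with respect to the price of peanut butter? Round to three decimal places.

-0.042

At P_A = 25.97 and P_B = 3.58: Q_A = 745.783.
∂Q_A/∂P_B = -33.2/(2√P_B) = -33.2/(2√3.58) = -8.7734.
ε = (∂Q_A/∂P_B)(P_B/Q_A) = -8.7734 × (3.58/745.783) ≈ -0.042.
ε < 0: complements.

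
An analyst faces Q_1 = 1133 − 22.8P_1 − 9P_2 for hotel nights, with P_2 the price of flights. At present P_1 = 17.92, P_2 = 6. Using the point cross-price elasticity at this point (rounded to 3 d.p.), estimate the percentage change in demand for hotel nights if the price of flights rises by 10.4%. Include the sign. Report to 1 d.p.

-0.8%

At P_1 = 17.92, P_2 = 6: Q_1 = 670.424.
∂Q_1/∂P_2 = -9.
ε = (∂Q_1/∂P_2)(P_2/Q_1) = -9.0000 × 6/670.424 ≈ -0.081.
%ΔQ_1 ≈ ε × %ΔP_2 = -0.081 × (10.4%) = -0.8%.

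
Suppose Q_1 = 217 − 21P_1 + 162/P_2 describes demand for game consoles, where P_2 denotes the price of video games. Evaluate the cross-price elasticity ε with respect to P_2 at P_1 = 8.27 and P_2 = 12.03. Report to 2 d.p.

-0.24

At P_1 = 8.27 and P_2 = 12.03: Q_1 = 56.796.
∂Q_1/∂P_2 = −162/P_2² = -1.1194.
ε = (∂Q_1/∂P_2)(P_2/Q_1) = -1.1194 × (12.03/56.796) ≈ -0.24.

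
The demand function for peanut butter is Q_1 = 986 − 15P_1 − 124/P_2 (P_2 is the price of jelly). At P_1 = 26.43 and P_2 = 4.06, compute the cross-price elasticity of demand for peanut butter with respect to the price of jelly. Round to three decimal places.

At P_1 = 26.43 and P_2 = 4.06: Q_1 = 559.008.
∂Q_1/∂P_2 = 124/P_2² = 7.5226.
ε = (∂Q_1/∂P_2)(P_2/Q_1) = 7.5226 × (4.06/559.008) ≈ 0.055.
ε > 0: substitutes.

0.055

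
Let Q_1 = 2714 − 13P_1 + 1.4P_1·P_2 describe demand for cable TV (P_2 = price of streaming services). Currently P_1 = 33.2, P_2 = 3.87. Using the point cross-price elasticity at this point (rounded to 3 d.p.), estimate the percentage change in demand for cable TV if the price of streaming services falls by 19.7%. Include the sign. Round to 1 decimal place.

-1.4%

At P_1 = 33.2, P_2 = 3.87: Q_1 = 2462.278.
∂Q_1/∂P_2 = 1.4P_1 = 46.4800.
ε = (∂Q_1/∂P_2)(P_2/Q_1) = 46.4800 × 3.87/2462.278 ≈ 0.073.
%ΔQ_1 ≈ ε × %ΔP_2 = 0.073 × (-19.7%) = -1.4%.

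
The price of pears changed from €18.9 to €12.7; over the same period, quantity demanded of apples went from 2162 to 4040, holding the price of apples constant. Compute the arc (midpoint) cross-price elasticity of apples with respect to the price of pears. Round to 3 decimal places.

-1.543

ΔQ_A = 4040 − 2162 = 1878; ΔP_B = 12.7 − 18.9 = -6.2.
Midpoints: Q̄_A = 3101.0, P̄_B = 15.80.
ε = (ΔQ_A/Q̄_A)/(ΔP_B/P̄_B) = (1878/3101.0)/(-6.2/15.80) ≈ -1.543.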